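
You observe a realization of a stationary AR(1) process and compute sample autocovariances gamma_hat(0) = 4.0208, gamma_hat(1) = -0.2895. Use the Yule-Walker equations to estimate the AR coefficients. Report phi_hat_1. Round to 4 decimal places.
\hat\phi_{1} = -0.0720

The Yule-Walker equations for an AR(p) process read, in matrix form,
  Gamma_p phi = r_p,   with   (Gamma_p)_{ij} = gamma(|i - j|),
                       (r_p)_i = gamma(i),   i,j = 1..p.
Substitute the sample gammas (Toeplitz matrix and right-hand side of size 1):
  Gamma_p = [[4.0208]]
  r_p     = [-0.2895]
With p = 1 this is the single equation gamma(0) phi_1 = gamma(1):
  phi_hat_1 = gamma(1) / gamma(0) = -0.2895 / 4.0208 = -0.0720.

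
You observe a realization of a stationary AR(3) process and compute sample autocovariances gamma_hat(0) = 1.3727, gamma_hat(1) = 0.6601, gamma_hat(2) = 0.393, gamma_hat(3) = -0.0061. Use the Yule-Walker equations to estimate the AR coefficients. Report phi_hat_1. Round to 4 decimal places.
\hat\phi_{1} = 0.4620

The Yule-Walker equations for an AR(p) process read, in matrix form,
  Gamma_p phi = r_p,   with   (Gamma_p)_{ij} = gamma(|i - j|),
                       (r_p)_i = gamma(i),   i,j = 1..p.
Substitute the sample gammas (Toeplitz matrix and right-hand side of size 3):
  Gamma_p = [[1.3727, 0.6601, 0.393], [0.6601, 1.3727, 0.6601], [0.393, 0.6601, 1.3727]]
  r_p     = [0.6601, 0.393, -0.0061]
Written out (R1..R3):
  (R1) 1.3727 phi_1 + 0.6601 phi_2 + 0.393 phi_3 = 0.6601
  (R2) 0.6601 phi_1 + 1.3727 phi_2 + 0.6601 phi_3 = 0.393
  (R3) 0.393 phi_1 + 0.6601 phi_2 + 1.3727 phi_3 = -0.0061
Gaussian elimination:
  R2 <- R2 - (0.6601/1.3727) R1 = R2 - (0.480877) R1:  1.055273 phi_2 + 0.471115 phi_3 = 0.075573
  R3 <- R3 - (0.393/1.3727) R1 = R3 - (0.286297) R1:  0.471115 phi_2 + 1.260185 phi_3 = -0.195085
  R3 <- R3 - (0.471115/1.055273) R2 = R3 - (0.446439) R2:  1.049861 phi_3 = -0.228823
Back-substitution:
  phi_hat_3 = -0.228823 / 1.049861 = -0.217956
  phi_hat_2 = (0.075573 - (0.471115)(-0.217956)) / 1.055273 = 0.168919
  phi_hat_1 = (0.6601 - (0.6601)(0.168919) - (0.393)(-0.217956)) / 1.3727 = 0.462048
So phi_hat = [0.4620, 0.1689, -0.2180].
Therefore phi_hat_1 = 0.4620.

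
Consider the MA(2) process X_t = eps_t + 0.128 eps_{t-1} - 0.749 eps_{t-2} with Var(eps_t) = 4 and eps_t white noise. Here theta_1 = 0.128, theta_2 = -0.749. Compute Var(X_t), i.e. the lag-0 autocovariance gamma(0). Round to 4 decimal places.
\gamma(0) = 6.3095

For an MA(q) process X_t = eps_t + sum_i theta_i eps_{t-i} with
Var(eps_t) = sigma^2, the variance is
  gamma(0) = sigma^2 * (1 + sum_i theta_i^2).
  sum_i theta_i^2 = (0.128)^2 + (-0.749)^2 = 0.016384 + 0.561001 = 0.577385.
  gamma(0) = 4 * (1 + 0.577385) = 4 * 1.577385 = 6.30954, which rounds to 6.3095.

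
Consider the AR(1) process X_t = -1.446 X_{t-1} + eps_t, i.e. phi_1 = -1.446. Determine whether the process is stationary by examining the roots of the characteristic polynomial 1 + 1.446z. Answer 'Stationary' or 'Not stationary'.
\text{Not stationary}

The AR(p) characteristic polynomial is P(z) = 1 + 1.446z.
Stationarity requires all roots to lie outside the unit circle, i.e. |z| > 1 for every root.
This is linear in z: 1 + (1.446) z = 0  =>  z = -1/(1.446) = -0.691563,  |z| = 0.691563.
Moduli of all roots: 0.6916.
All moduli strictly greater than 1? No.
Verdict: Not stationary.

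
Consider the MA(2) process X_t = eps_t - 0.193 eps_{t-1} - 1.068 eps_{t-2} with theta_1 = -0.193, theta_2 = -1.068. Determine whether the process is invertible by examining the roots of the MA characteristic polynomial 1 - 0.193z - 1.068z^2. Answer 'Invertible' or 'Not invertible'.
\text{Not invertible}

The MA(q) characteristic polynomial is P(z) = 1 - 0.193z - 1.068z^2.
Invertibility requires all roots to lie outside the unit circle, i.e. |z| > 1 for every root.
Set 1 + (-0.193) z + (-1.068) z^2 = 0, i.e. a z^2 + b z + c = 0 with a = -1.068, b = -0.193, c = 1.
Discriminant D = b^2 - 4ac = (-0.193)^2 - 4*(-1.068)*1 = 0.037249 - (-4.272) = 4.309249.
D >= 0, so the roots are real: z = (-b +/- sqrt(D)) / (2a) = (0.193 +/- 2.075873) / (-2.136).
  z_1 = (0.193 + 2.075873) / (-2.136) = -1.0622,   |z_1| = 1.0622.
  z_2 = (0.193 - 2.075873) / (-2.136) = 0.8815,   |z_2| = 0.8815.
Moduli of all roots: 1.0622, 0.8815.
All moduli strictly greater than 1? No.
Verdict: Not invertible.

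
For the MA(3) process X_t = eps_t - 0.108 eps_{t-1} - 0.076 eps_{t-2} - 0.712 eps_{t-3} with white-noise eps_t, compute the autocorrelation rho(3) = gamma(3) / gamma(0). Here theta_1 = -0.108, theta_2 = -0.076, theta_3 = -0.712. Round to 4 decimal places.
\rho(3) = -0.4671

For an MA(q) process with theta_0 = 1, the autocovariance is
  gamma(k) = sigma^2 * sum_{i=0..q-k} theta_i * theta_{i+k},
and rho(k) = gamma(k) / gamma(0). Sigma^2 cancels.
  numerator   = (1)*(-0.712) = -0.712.
  denominator = (1)^2 + (-0.108)^2 + (-0.076)^2 + (-0.712)^2 = 1.524384.
  rho(3) = -0.712 / 1.524384 = -0.4671.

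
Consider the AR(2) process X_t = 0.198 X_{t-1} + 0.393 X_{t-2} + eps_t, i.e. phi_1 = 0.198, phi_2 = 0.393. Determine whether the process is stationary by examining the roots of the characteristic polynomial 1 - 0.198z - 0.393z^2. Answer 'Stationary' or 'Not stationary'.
\text{Stationary}

The AR(p) characteristic polynomial is P(z) = 1 - 0.198z - 0.393z^2.
Stationarity requires all roots to lie outside the unit circle, i.e. |z| > 1 for every root.
Set 1 + (-0.198) z + (-0.393) z^2 = 0, i.e. a z^2 + b z + c = 0 with a = -0.393, b = -0.198, c = 1.
Discriminant D = b^2 - 4ac = (-0.198)^2 - 4*(-0.393)*1 = 0.039204 - (-1.572) = 1.611204.
D >= 0, so the roots are real: z = (-b +/- sqrt(D)) / (2a) = (0.198 +/- 1.269332) / (-0.786).
  z_1 = (0.198 + 1.269332) / (-0.786) = -1.8668,   |z_1| = 1.8668.
  z_2 = (0.198 - 1.269332) / (-0.786) = 1.363,   |z_2| = 1.363.
Moduli of all roots: 1.8668, 1.3630.
All moduli strictly greater than 1? Yes.
Verdict: Stationary.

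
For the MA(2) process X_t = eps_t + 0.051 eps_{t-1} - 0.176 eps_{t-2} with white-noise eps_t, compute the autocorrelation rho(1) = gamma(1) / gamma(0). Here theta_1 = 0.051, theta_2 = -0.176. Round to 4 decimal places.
\rho(1) = 0.0407

For an MA(q) process with theta_0 = 1, the autocovariance is
  gamma(k) = sigma^2 * sum_{i=0..q-k} theta_i * theta_{i+k},
and rho(k) = gamma(k) / gamma(0). Sigma^2 cancels.
  numerator   = (1)*(0.051) + (0.051)*(-0.176) = 0.042024.
  denominator = (1)^2 + (0.051)^2 + (-0.176)^2 = 1.033577.
  rho(1) = 0.042024 / 1.033577 = 0.0407.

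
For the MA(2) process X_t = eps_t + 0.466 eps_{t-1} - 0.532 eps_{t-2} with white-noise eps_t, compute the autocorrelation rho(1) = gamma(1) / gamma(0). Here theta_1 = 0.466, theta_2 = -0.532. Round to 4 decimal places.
\rho(1) = 0.1454

For an MA(q) process with theta_0 = 1, the autocovariance is
  gamma(k) = sigma^2 * sum_{i=0..q-k} theta_i * theta_{i+k},
and rho(k) = gamma(k) / gamma(0). Sigma^2 cancels.
  numerator   = (1)*(0.466) + (0.466)*(-0.532) = 0.218088.
  denominator = (1)^2 + (0.466)^2 + (-0.532)^2 = 1.50018.
  rho(1) = 0.218088 / 1.50018 = 0.1454.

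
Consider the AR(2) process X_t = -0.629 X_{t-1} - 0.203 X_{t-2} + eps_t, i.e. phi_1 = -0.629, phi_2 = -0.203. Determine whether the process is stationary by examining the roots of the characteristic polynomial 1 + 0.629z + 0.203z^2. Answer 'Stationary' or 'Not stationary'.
\text{Stationary}

The AR(p) characteristic polynomial is P(z) = 1 + 0.629z + 0.203z^2.
Stationarity requires all roots to lie outside the unit circle, i.e. |z| > 1 for every root.
Set 1 + (0.629) z + (0.203) z^2 = 0, i.e. a z^2 + b z + c = 0 with a = 0.203, b = 0.629, c = 1.
Discriminant D = b^2 - 4ac = (0.629)^2 - 4*(0.203)*1 = 0.395641 - (0.812) = -0.416359.
D < 0, so the roots are the complex-conjugate pair z = (-b +/- i sqrt(-D)) / (2a) = -1.5493 +/- 1.5893i.
For a conjugate pair |z|^2 = z * conj(z) = (product of roots) = c/a = 1/(0.203) = 4.926108, so |z| = sqrt(4.926108) = 2.2195 for both roots.
Moduli of all roots: 2.2195, 2.2195.
All moduli strictly greater than 1? Yes.
Verdict: Stationary.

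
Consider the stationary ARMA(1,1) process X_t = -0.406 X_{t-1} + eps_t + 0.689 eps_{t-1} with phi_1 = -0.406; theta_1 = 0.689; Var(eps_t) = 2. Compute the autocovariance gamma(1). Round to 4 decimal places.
\gamma(1) = 0.4881

Multiply the model equation by X_{t-k} and take expectations. With theta_0 = psi_0 = 1 and psi_j the MA(infinity) weights, this gives
  gamma(k) - sum_i phi_i gamma(k-i) = c_k,
  c_k = sigma^2 * sum_{j=k..q} theta_j psi_{j-k}   (c_k = 0 for k > q),
using gamma(-m) = gamma(m).
psi-weights needed (psi_j = theta_j + sum_i phi_i psi_{j-i}):
  psi_1 = theta_1 + phi_1 = 0.689 + (-0.406) = 0.283
Right-hand sides:
  c_0 = sigma^2 (1 + theta_1 psi_1) = 2 * (1 + (0.689)(0.283)) = 2 * 1.194987 = 2.389974
  c_1 = sigma^2 theta_1 = 2 * (0.689) = 1.378
  c_2 = 0
Equations for k = 0 and k = 1 (AR order 1):
  gamma(0) = phi_1 gamma(1) + c_0
  gamma(1) = phi_1 gamma(0) + c_1
Substituting the second into the first: gamma(0) (1 - phi_1^2) = c_0 + phi_1 c_1, so
  gamma(0) = (c_0 + phi_1 c_1) / (1 - phi_1^2) = (2.389974 + (-0.406)(1.378)) / (1 - (-0.406)^2) = 1.830506 / 0.835164 = 2.191792.
  gamma(1) = phi_1 gamma(0) + c_1 = (-0.406)(2.191792) + (1.378) = 0.488132.
Therefore gamma(1) = 0.4881 (to 4 decimal places).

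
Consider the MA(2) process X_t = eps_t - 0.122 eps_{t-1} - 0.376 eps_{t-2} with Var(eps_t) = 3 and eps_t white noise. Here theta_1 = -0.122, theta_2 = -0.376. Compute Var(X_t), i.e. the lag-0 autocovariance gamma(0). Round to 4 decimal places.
\gamma(0) = 3.4688

For an MA(q) process X_t = eps_t + sum_i theta_i eps_{t-i} with
Var(eps_t) = sigma^2, the variance is
  gamma(0) = sigma^2 * (1 + sum_i theta_i^2).
  sum_i theta_i^2 = (-0.122)^2 + (-0.376)^2 = 0.014884 + 0.141376 = 0.15626.
  gamma(0) = 3 * (1 + 0.15626) = 3 * 1.15626 = 3.46878, which rounds to 3.4688.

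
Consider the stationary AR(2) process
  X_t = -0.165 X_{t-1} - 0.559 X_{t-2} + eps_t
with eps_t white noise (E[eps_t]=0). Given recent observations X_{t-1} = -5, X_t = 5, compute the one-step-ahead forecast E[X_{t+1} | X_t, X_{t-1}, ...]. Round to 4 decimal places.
E[X_{t+1} \mid \mathcal F_t] = 1.9700

For an AR(p) model X_t = c + sum_i phi_i X_{t-i} + eps_t, the
one-step-ahead conditional mean is
  E[X_{t+1} | X_t, ...] = c + sum_i phi_i X_{t+1-i}.
Substitute known values:
  E[X_{t+1} | ...] = (-0.165) * (5) + (-0.559) * (-5)
                   = 1.9700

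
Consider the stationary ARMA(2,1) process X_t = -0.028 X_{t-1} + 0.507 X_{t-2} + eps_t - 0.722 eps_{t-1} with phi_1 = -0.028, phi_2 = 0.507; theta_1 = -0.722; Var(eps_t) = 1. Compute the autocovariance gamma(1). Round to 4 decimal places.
\gamma(1) = -1.5875

Multiply the model equation by X_{t-k} and take expectations. With theta_0 = psi_0 = 1 and psi_j the MA(infinity) weights, this gives
  gamma(k) - sum_i phi_i gamma(k-i) = c_k,
  c_k = sigma^2 * sum_{j=k..q} theta_j psi_{j-k}   (c_k = 0 for k > q),
using gamma(-m) = gamma(m).
psi-weights needed (psi_j = theta_j + sum_i phi_i psi_{j-i}):
  psi_1 = theta_1 + phi_1 = -0.722 + (-0.028) = -0.75
Right-hand sides:
  c_0 = sigma^2 (1 + theta_1 psi_1) = 1 * (1 + (-0.722)(-0.75)) = 1 * 1.5415 = 1.5415
  c_1 = sigma^2 theta_1 = 1 * (-0.722) = -0.722
  c_2 = 0
Equations for k = 0, 1, 2 (AR order 2, c_2 = 0):
  (E0) gamma(0) = phi_1 gamma(1) + phi_2 gamma(2) + c_0
  (E1) gamma(1) = phi_1 gamma(0) + phi_2 gamma(1) + c_1
  (E2) gamma(2) = phi_1 gamma(1) + phi_2 gamma(0)
From (E1): gamma(1) = A gamma(0) + B with
  A = phi_1 / (1 - phi_2) = -0.028 / 0.493 = -0.056795,   B = c_1 / (1 - phi_2) = -0.722 / 0.493 = -1.464503.
Insert (E2) into (E0): gamma(0) (1 - phi_2^2) = phi_1 (1 + phi_2) gamma(1) + c_0.
  phi_1 (1 + phi_2) = (-0.028)(1.507) = -0.042196,   1 - phi_2^2 = 0.742951.
Replace gamma(1) by A gamma(0) + B and collect gamma(0):
  gamma(0) [0.742951 - (-0.042196)(-0.056795)] = (-0.042196)(-1.464503) + 1.5415
  gamma(0) * 0.740554 = 1.603296
  gamma(0) = 1.603296 / 0.740554 = 2.164994.
  gamma(1) = A gamma(0) + B = (-0.056795)(2.164994) + (-1.464503) = -1.587464.
Therefore gamma(1) = -1.5875 (to 4 decimal places).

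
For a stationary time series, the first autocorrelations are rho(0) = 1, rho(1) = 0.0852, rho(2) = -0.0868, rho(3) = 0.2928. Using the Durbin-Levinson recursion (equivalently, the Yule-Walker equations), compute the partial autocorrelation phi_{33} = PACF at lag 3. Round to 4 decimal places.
\phi_{33} = 0.3140

The PACF at lag k is phi_{kk}, the last component of the solution
to the Yule-Walker system G_k phi = r_k where
  (G_k)_{ij} = rho(|i - j|), (r_k)_i = rho(i), i,j = 1..k.
Equivalently, Durbin-Levinson gives phi_{kk} iteratively:
  phi_{11} = rho(1)
  phi_{kk} = [rho(k) - sum_{j=1..k-1} phi_{k-1,j} rho(k-j)]
            / [1 - sum_{j=1..k-1} phi_{k-1,j} rho(j)],
  phi_{k,j} = phi_{k-1,j} - phi_{kk} phi_{k-1,k-j},  j = 1..k-1.
Step k = 1:
  phi_11 = rho(1) = 0.0852.
Step k = 2:
  phi_22 = [rho(2) - phi_11 rho(1)] / [1 - phi_11 rho(1)] = [-0.0868 - (0.0852)(0.0852)] / [1 - (0.0852)(0.0852)]
         = -0.09405904 / 0.99274096 = -0.094747.
  Update: phi_21 = phi_11 - phi_22 phi_11 = 0.0852 - (-0.094747)(0.0852) = 0.093272.
Step k = 3:
  phi_33 = [rho(3) - phi_21 rho(2) - phi_22 rho(1)] / [1 - phi_21 rho(1) - phi_22 rho(2)]
    numerator   = 0.2928 - (0.093272)(-0.0868) - (-0.094747)(0.0852) = 0.30896848
    denominator = 1 - (0.093272)(0.0852) - (-0.094747)(-0.0868) = 0.98382917
  phi_33 = 0.30896848 / 0.98382917 = 0.314.
Therefore phi_{33} = 0.3140.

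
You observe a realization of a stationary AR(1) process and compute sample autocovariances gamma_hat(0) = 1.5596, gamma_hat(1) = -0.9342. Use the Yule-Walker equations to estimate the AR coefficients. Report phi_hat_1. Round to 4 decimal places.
\hat\phi_{1} = -0.5990

The Yule-Walker equations for an AR(p) process read, in matrix form,
  Gamma_p phi = r_p,   with   (Gamma_p)_{ij} = gamma(|i - j|),
                       (r_p)_i = gamma(i),   i,j = 1..p.
Substitute the sample gammas (Toeplitz matrix and right-hand side of size 1):
  Gamma_p = [[1.5596]]
  r_p     = [-0.9342]
With p = 1 this is the single equation gamma(0) phi_1 = gamma(1):
  phi_hat_1 = gamma(1) / gamma(0) = -0.9342 / 1.5596 = -0.5990.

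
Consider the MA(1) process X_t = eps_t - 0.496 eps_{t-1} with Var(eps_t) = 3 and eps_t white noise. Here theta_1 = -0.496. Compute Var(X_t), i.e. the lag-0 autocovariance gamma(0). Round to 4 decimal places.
\gamma(0) = 3.7380

For an MA(q) process X_t = eps_t + sum_i theta_i eps_{t-i} with
Var(eps_t) = sigma^2, the variance is
  gamma(0) = sigma^2 * (1 + sum_i theta_i^2).
  sum_i theta_i^2 = (-0.496)^2 = 0.246016.
  gamma(0) = 3 * (1 + 0.246016) = 3 * 1.246016 = 3.738048, which rounds to 3.7380.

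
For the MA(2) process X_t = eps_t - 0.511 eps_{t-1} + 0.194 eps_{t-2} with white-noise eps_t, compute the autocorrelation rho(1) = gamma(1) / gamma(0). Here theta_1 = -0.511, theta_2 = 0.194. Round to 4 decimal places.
\rho(1) = -0.4698

For an MA(q) process with theta_0 = 1, the autocovariance is
  gamma(k) = sigma^2 * sum_{i=0..q-k} theta_i * theta_{i+k},
and rho(k) = gamma(k) / gamma(0). Sigma^2 cancels.
  numerator   = (1)*(-0.511) + (-0.511)*(0.194) = -0.610134.
  denominator = (1)^2 + (-0.511)^2 + (0.194)^2 = 1.298757.
  rho(1) = -0.610134 / 1.298757 = -0.4698.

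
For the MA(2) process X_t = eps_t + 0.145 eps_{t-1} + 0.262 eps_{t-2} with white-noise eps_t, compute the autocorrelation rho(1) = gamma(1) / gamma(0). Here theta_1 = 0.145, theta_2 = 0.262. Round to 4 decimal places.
\rho(1) = 0.1679

For an MA(q) process with theta_0 = 1, the autocovariance is
  gamma(k) = sigma^2 * sum_{i=0..q-k} theta_i * theta_{i+k},
and rho(k) = gamma(k) / gamma(0). Sigma^2 cancels.
  numerator   = (1)*(0.145) + (0.145)*(0.262) = 0.18299.
  denominator = (1)^2 + (0.145)^2 + (0.262)^2 = 1.089669.
  rho(1) = 0.18299 / 1.089669 = 0.1679.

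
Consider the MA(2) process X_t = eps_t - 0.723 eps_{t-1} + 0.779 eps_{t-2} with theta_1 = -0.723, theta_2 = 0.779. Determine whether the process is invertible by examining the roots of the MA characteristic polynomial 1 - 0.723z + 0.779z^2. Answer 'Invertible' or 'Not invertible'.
\text{Invertible}

The MA(q) characteristic polynomial is P(z) = 1 - 0.723z + 0.779z^2.
Invertibility requires all roots to lie outside the unit circle, i.e. |z| > 1 for every root.
Set 1 + (-0.723) z + (0.779) z^2 = 0, i.e. a z^2 + b z + c = 0 with a = 0.779, b = -0.723, c = 1.
Discriminant D = b^2 - 4ac = (-0.723)^2 - 4*(0.779)*1 = 0.522729 - (3.116) = -2.593271.
D < 0, so the roots are the complex-conjugate pair z = (-b +/- i sqrt(-D)) / (2a) = 0.4641 +/- 1.0336i.
For a conjugate pair |z|^2 = z * conj(z) = (product of roots) = c/a = 1/(0.779) = 1.283697, so |z| = sqrt(1.283697) = 1.133 for both roots.
Moduli of all roots: 1.1330, 1.1330.
All moduli strictly greater than 1? Yes.
Verdict: Invertible.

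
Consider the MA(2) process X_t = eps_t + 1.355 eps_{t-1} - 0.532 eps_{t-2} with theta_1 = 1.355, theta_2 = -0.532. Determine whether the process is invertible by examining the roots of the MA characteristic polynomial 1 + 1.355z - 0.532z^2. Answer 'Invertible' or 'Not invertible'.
\text{Not invertible}

The MA(q) characteristic polynomial is P(z) = 1 + 1.355z - 0.532z^2.
Invertibility requires all roots to lie outside the unit circle, i.e. |z| > 1 for every root.
Set 1 + (1.355) z + (-0.532) z^2 = 0, i.e. a z^2 + b z + c = 0 with a = -0.532, b = 1.355, c = 1.
Discriminant D = b^2 - 4ac = (1.355)^2 - 4*(-0.532)*1 = 1.836025 - (-2.128) = 3.964025.
D >= 0, so the roots are real: z = (-b +/- sqrt(D)) / (2a) = (-1.355 +/- 1.990986) / (-1.064).
  z_1 = (-1.355 + 1.990986) / (-1.064) = -0.5977,   |z_1| = 0.5977.
  z_2 = (-1.355 - 1.990986) / (-1.064) = 3.1447,   |z_2| = 3.1447.
Moduli of all roots: 0.5977, 3.1447.
All moduli strictly greater than 1? No.
Verdict: Not invertible.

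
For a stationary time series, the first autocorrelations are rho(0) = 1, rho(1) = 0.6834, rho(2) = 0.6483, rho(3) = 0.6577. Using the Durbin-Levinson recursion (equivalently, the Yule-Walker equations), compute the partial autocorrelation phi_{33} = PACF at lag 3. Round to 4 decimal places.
\phi_{33} = 0.2820

The PACF at lag k is phi_{kk}, the last component of the solution
to the Yule-Walker system G_k phi = r_k where
  (G_k)_{ij} = rho(|i - j|), (r_k)_i = rho(i), i,j = 1..k.
Equivalently, Durbin-Levinson gives phi_{kk} iteratively:
  phi_{11} = rho(1)
  phi_{kk} = [rho(k) - sum_{j=1..k-1} phi_{k-1,j} rho(k-j)]
            / [1 - sum_{j=1..k-1} phi_{k-1,j} rho(j)],
  phi_{k,j} = phi_{k-1,j} - phi_{kk} phi_{k-1,k-j},  j = 1..k-1.
Step k = 1:
  phi_11 = rho(1) = 0.6834.
Step k = 2:
  phi_22 = [rho(2) - phi_11 rho(1)] / [1 - phi_11 rho(1)] = [0.6483 - (0.6834)(0.6834)] / [1 - (0.6834)(0.6834)]
         = 0.18126444 / 0.53296444 = 0.340106.
  Update: phi_21 = phi_11 - phi_22 phi_11 = 0.6834 - (0.340106)(0.6834) = 0.450972.
Step k = 3:
  phi_33 = [rho(3) - phi_21 rho(2) - phi_22 rho(1)] / [1 - phi_21 rho(1) - phi_22 rho(2)]
    numerator   = 0.6577 - (0.450972)(0.6483) - (0.340106)(0.6834) = 0.13290668
    denominator = 1 - (0.450972)(0.6834) - (0.340106)(0.6483) = 0.4713153
  phi_33 = 0.13290668 / 0.4713153 = 0.282.
Therefore phi_{33} = 0.2820.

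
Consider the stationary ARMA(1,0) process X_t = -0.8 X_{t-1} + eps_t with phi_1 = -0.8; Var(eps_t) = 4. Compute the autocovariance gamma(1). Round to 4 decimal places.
\gamma(1) = -8.8889

Multiply the model equation by X_{t-k} and take expectations. With theta_0 = psi_0 = 1 and psi_j the MA(infinity) weights, this gives
  gamma(k) - sum_i phi_i gamma(k-i) = c_k,
  c_k = sigma^2 * sum_{j=k..q} theta_j psi_{j-k}   (c_k = 0 for k > q),
using gamma(-m) = gamma(m).
Pure AR (q = 0): c_0 = sigma^2 = 4, c_k = 0 for k >= 1.
Equations for k = 0 and k = 1 (AR order 1):
  gamma(0) = phi_1 gamma(1) + c_0
  gamma(1) = phi_1 gamma(0) + c_1
Substituting the second into the first: gamma(0) (1 - phi_1^2) = c_0 + phi_1 c_1, so
  gamma(0) = c_0 / (1 - phi_1^2) = 4 / (1 - (-0.8)^2) = 4 / 0.36 = 11.111111.
  gamma(1) = phi_1 gamma(0) = (-0.8)(11.111111) = -8.888889.
Therefore gamma(1) = -8.8889 (to 4 decimal places).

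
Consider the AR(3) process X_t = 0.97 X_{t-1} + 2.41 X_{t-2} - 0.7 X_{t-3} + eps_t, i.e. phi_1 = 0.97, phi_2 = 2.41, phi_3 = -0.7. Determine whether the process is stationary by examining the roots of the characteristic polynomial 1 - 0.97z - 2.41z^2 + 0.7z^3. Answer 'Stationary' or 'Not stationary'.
\text{Not stationary}

The AR(p) characteristic polynomial is P(z) = 1 - 0.97z - 2.41z^2 + 0.7z^3.
Stationarity requires all roots to lie outside the unit circle, i.e. |z| > 1 for every root.
Degree 3: look for a simple real root z0 first, then factor out (1 - z/z0) and solve the remaining quadratic.
Testing z0 = 0.5: P(0.5) = 1 + (-0.97)(0.5) + (-2.41)(0.5)^2 + (0.7)(0.5)^3
  = 1 + (-0.485) + (-0.6025) + (0.0875) = 0.  So z_0 = 0.5 is a root, |z_0| = 0.5.
Divide out the factor (1 - 2 z) = (1 - z/z0) (since 1/z0 = 2):
  P(z) = (1 - 2 z)(1 + (1.03) z + (-0.35) z^2)
  [check: z-coef 1.03 - (2) = -0.97; z^2-coef -0.35 - (2)(1.03) = -2.41; z^3-coef -(2)(-0.35) = 0.7.]
Remaining roots from the quadratic factor 1 + (1.03) z + (-0.35) z^2:
  Set 1 + (1.03) z + (-0.35) z^2 = 0, i.e. a z^2 + b z + c = 0 with a = -0.35, b = 1.03, c = 1.
  Discriminant D = b^2 - 4ac = (1.03)^2 - 4*(-0.35)*1 = 1.0609 - (-1.4) = 2.4609.
  D >= 0, so the roots are real: z = (-b +/- sqrt(D)) / (2a) = (-1.03 +/- 1.568726) / (-0.7).
    z_1 = (-1.03 + 1.568726) / (-0.7) = -0.7696,   |z_1| = 0.7696.
    z_2 = (-1.03 - 1.568726) / (-0.7) = 3.7125,   |z_2| = 3.7125.
Moduli of all roots: 0.5000, 0.7696, 3.7125.
All moduli strictly greater than 1? No.
Verdict: Not stationary.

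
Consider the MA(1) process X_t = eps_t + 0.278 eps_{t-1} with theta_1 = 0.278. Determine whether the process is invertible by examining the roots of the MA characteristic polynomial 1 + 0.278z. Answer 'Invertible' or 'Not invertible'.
\text{Invertible}

The MA(q) characteristic polynomial is P(z) = 1 + 0.278z.
Invertibility requires all roots to lie outside the unit circle, i.e. |z| > 1 for every root.
This is linear in z: 1 + (0.278) z = 0  =>  z = -1/(0.278) = -3.597122,  |z| = 3.597122.
Moduli of all roots: 3.5971.
All moduli strictly greater than 1? Yes.
Verdict: Invertible.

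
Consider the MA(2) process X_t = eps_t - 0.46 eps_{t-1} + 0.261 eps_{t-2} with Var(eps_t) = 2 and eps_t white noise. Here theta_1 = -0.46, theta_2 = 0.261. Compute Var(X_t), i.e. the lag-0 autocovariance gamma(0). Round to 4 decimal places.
\gamma(0) = 2.5594

For an MA(q) process X_t = eps_t + sum_i theta_i eps_{t-i} with
Var(eps_t) = sigma^2, the variance is
  gamma(0) = sigma^2 * (1 + sum_i theta_i^2).
  sum_i theta_i^2 = (-0.46)^2 + (0.261)^2 = 0.2116 + 0.068121 = 0.279721.
  gamma(0) = 2 * (1 + 0.279721) = 2 * 1.279721 = 2.559442, which rounds to 2.5594.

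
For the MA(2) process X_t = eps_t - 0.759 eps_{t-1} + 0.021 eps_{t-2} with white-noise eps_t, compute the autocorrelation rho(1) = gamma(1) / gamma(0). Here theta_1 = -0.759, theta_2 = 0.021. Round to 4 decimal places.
\rho(1) = -0.4915

For an MA(q) process with theta_0 = 1, the autocovariance is
  gamma(k) = sigma^2 * sum_{i=0..q-k} theta_i * theta_{i+k},
and rho(k) = gamma(k) / gamma(0). Sigma^2 cancels.
  numerator   = (1)*(-0.759) + (-0.759)*(0.021) = -0.774939.
  denominator = (1)^2 + (-0.759)^2 + (0.021)^2 = 1.576522.
  rho(1) = -0.774939 / 1.576522 = -0.4915.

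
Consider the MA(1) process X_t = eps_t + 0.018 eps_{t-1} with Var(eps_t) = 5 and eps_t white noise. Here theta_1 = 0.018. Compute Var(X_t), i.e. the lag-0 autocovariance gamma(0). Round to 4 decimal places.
\gamma(0) = 5.0016

For an MA(q) process X_t = eps_t + sum_i theta_i eps_{t-i} with
Var(eps_t) = sigma^2, the variance is
  gamma(0) = sigma^2 * (1 + sum_i theta_i^2).
  sum_i theta_i^2 = (0.018)^2 = 0.000324.
  gamma(0) = 5 * (1 + 0.000324) = 5 * 1.000324 = 5.00162, which rounds to 5.0016.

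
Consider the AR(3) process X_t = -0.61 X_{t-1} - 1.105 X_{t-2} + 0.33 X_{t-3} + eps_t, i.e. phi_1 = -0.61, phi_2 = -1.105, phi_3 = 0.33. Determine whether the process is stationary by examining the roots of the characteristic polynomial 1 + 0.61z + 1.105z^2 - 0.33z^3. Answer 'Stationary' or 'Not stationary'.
\text{Not stationary}

The AR(p) characteristic polynomial is P(z) = 1 + 0.61z + 1.105z^2 - 0.33z^3.
Stationarity requires all roots to lie outside the unit circle, i.e. |z| > 1 for every root.
Degree 3: look for a simple real root z0 first, then factor out (1 - z/z0) and solve the remaining quadratic.
Testing z0 = 4: P(4) = 1 + (0.61)(4) + (1.105)(4)^2 + (-0.33)(4)^3
  = 1 + (2.44) + (17.68) + (-21.12) = 0.  So z_0 = 4 is a root, |z_0| = 4.
Divide out the factor (1 - 0.25 z) = (1 - z/z0) (since 1/z0 = 0.25):
  P(z) = (1 - 0.25 z)(1 + (0.86) z + (1.32) z^2)
  [check: z-coef 0.86 - (0.25) = 0.61; z^2-coef 1.32 - (0.25)(0.86) = 1.105; z^3-coef -(0.25)(1.32) = -0.33.]
Remaining roots from the quadratic factor 1 + (0.86) z + (1.32) z^2:
  Set 1 + (0.86) z + (1.32) z^2 = 0, i.e. a z^2 + b z + c = 0 with a = 1.32, b = 0.86, c = 1.
  Discriminant D = b^2 - 4ac = (0.86)^2 - 4*(1.32)*1 = 0.7396 - (5.28) = -4.5404.
  D < 0, so the roots are the complex-conjugate pair z = (-b +/- i sqrt(-D)) / (2a) = -0.3258 +/- 0.8071i.
  For a conjugate pair |z|^2 = z * conj(z) = (product of roots) = c/a = 1/(1.32) = 0.757576, so |z| = sqrt(0.757576) = 0.8704 for both roots.
Moduli of all roots: 4.0000, 0.8704, 0.8704.
All moduli strictly greater than 1? No.
Verdict: Not stationary.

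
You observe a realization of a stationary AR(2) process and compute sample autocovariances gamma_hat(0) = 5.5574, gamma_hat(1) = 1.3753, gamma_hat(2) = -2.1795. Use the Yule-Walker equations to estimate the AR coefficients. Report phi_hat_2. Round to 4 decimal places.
\hat\phi_{2} = -0.4830

The Yule-Walker equations for an AR(p) process read, in matrix form,
  Gamma_p phi = r_p,   with   (Gamma_p)_{ij} = gamma(|i - j|),
                       (r_p)_i = gamma(i),   i,j = 1..p.
Substitute the sample gammas (Toeplitz matrix and right-hand side of size 2):
  Gamma_p = [[5.5574, 1.3753], [1.3753, 5.5574]]
  r_p     = [1.3753, -2.1795]
Written out:
  5.5574 phi_1 + 1.3753 phi_2 = 1.3753
  1.3753 phi_1 + 5.5574 phi_2 = -2.1795
Solve by Cramer's rule:
  det = gamma(0)^2 - gamma(1)^2 = (5.5574)^2 - (1.3753)^2 = 30.88469476 - 1.89145009 = 28.99324467
  phi_hat_1 = [gamma(1) gamma(0) - gamma(1) gamma(2)] / det = [(1.3753)(5.5574) - (1.3753)(-2.1795)] / 28.99324467 = 10.64055857 / 28.99324467 = 0.367
  phi_hat_2 = [gamma(0) gamma(2) - gamma(1)^2] / det = [(5.5574)(-2.1795) - (1.3753)^2] / 28.99324467 = -14.00380339 / 28.99324467 = -0.483
So phi_hat = [0.3670, -0.4830].
Therefore phi_hat_2 = -0.4830.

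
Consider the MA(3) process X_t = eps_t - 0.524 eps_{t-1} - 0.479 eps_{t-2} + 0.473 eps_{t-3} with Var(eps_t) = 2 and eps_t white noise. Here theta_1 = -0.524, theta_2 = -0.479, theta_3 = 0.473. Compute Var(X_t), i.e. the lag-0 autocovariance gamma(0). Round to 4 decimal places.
\gamma(0) = 3.4555

For an MA(q) process X_t = eps_t + sum_i theta_i eps_{t-i} with
Var(eps_t) = sigma^2, the variance is
  gamma(0) = sigma^2 * (1 + sum_i theta_i^2).
  sum_i theta_i^2 = (-0.524)^2 + (-0.479)^2 + (0.473)^2 = 0.274576 + 0.229441 + 0.223729 = 0.727746.
  gamma(0) = 2 * (1 + 0.727746) = 2 * 1.727746 = 3.455492, which rounds to 3.4555.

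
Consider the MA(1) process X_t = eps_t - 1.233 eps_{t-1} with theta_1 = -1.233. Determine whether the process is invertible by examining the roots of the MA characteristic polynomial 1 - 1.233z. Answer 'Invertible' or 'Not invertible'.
\text{Not invertible}

The MA(q) characteristic polynomial is P(z) = 1 - 1.233z.
Invertibility requires all roots to lie outside the unit circle, i.e. |z| > 1 for every root.
This is linear in z: 1 + (-1.233) z = 0  =>  z = -1/(-1.233) = 0.81103,  |z| = 0.81103.
Moduli of all roots: 0.8110.
All moduli strictly greater than 1? No.
Verdict: Not invertible.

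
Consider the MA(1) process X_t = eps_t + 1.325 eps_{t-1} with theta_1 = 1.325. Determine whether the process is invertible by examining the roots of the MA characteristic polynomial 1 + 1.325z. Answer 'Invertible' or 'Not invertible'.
\text{Not invertible}

The MA(q) characteristic polynomial is P(z) = 1 + 1.325z.
Invertibility requires all roots to lie outside the unit circle, i.e. |z| > 1 for every root.
This is linear in z: 1 + (1.325) z = 0  =>  z = -1/(1.325) = -0.754717,  |z| = 0.754717.
Moduli of all roots: 0.7547.
All moduli strictly greater than 1? No.
Verdict: Not invertible.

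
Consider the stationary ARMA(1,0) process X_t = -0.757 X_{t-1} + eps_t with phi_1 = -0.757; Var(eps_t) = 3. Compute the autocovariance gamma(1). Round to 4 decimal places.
\gamma(1) = -5.3191

Multiply the model equation by X_{t-k} and take expectations. With theta_0 = psi_0 = 1 and psi_j the MA(infinity) weights, this gives
  gamma(k) - sum_i phi_i gamma(k-i) = c_k,
  c_k = sigma^2 * sum_{j=k..q} theta_j psi_{j-k}   (c_k = 0 for k > q),
using gamma(-m) = gamma(m).
Pure AR (q = 0): c_0 = sigma^2 = 3, c_k = 0 for k >= 1.
Equations for k = 0 and k = 1 (AR order 1):
  gamma(0) = phi_1 gamma(1) + c_0
  gamma(1) = phi_1 gamma(0) + c_1
Substituting the second into the first: gamma(0) (1 - phi_1^2) = c_0 + phi_1 c_1, so
  gamma(0) = c_0 / (1 - phi_1^2) = 3 / (1 - (-0.757)^2) = 3 / 0.426951 = 7.026567.
  gamma(1) = phi_1 gamma(0) = (-0.757)(7.026567) = -5.319112.
Therefore gamma(1) = -5.3191 (to 4 decimal places).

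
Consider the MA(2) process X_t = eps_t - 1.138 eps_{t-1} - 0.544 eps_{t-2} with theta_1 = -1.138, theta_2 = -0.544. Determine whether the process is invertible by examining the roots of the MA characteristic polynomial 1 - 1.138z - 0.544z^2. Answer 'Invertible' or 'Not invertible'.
\text{Not invertible}

The MA(q) characteristic polynomial is P(z) = 1 - 1.138z - 0.544z^2.
Invertibility requires all roots to lie outside the unit circle, i.e. |z| > 1 for every root.
Set 1 + (-1.138) z + (-0.544) z^2 = 0, i.e. a z^2 + b z + c = 0 with a = -0.544, b = -1.138, c = 1.
Discriminant D = b^2 - 4ac = (-1.138)^2 - 4*(-0.544)*1 = 1.295044 - (-2.176) = 3.471044.
D >= 0, so the roots are real: z = (-b +/- sqrt(D)) / (2a) = (1.138 +/- 1.863074) / (-1.088).
  z_1 = (1.138 + 1.863074) / (-1.088) = -2.7583,   |z_1| = 2.7583.
  z_2 = (1.138 - 1.863074) / (-1.088) = 0.6664,   |z_2| = 0.6664.
Moduli of all roots: 2.7583, 0.6664.
All moduli strictly greater than 1? No.
Verdict: Not invertible.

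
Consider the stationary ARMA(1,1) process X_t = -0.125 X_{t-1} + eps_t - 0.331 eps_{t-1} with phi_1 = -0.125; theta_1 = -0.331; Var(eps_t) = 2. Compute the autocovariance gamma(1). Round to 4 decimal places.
\gamma(1) = -0.9648

Multiply the model equation by X_{t-k} and take expectations. With theta_0 = psi_0 = 1 and psi_j the MA(infinity) weights, this gives
  gamma(k) - sum_i phi_i gamma(k-i) = c_k,
  c_k = sigma^2 * sum_{j=k..q} theta_j psi_{j-k}   (c_k = 0 for k > q),
using gamma(-m) = gamma(m).
psi-weights needed (psi_j = theta_j + sum_i phi_i psi_{j-i}):
  psi_1 = theta_1 + phi_1 = -0.331 + (-0.125) = -0.456
Right-hand sides:
  c_0 = sigma^2 (1 + theta_1 psi_1) = 2 * (1 + (-0.331)(-0.456)) = 2 * 1.150936 = 2.301872
  c_1 = sigma^2 theta_1 = 2 * (-0.331) = -0.662
  c_2 = 0
Equations for k = 0 and k = 1 (AR order 1):
  gamma(0) = phi_1 gamma(1) + c_0
  gamma(1) = phi_1 gamma(0) + c_1
Substituting the second into the first: gamma(0) (1 - phi_1^2) = c_0 + phi_1 c_1, so
  gamma(0) = (c_0 + phi_1 c_1) / (1 - phi_1^2) = (2.301872 + (-0.125)(-0.662)) / (1 - (-0.125)^2) = 2.384622 / 0.984375 = 2.422473.
  gamma(1) = phi_1 gamma(0) + c_1 = (-0.125)(2.422473) + (-0.662) = -0.964809.
Therefore gamma(1) = -0.9648 (to 4 decimal places).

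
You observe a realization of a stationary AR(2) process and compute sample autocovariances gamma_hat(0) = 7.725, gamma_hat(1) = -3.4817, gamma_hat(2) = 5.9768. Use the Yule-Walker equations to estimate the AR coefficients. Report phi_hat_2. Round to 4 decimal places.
\hat\phi_{2} = 0.7160

The Yule-Walker equations for an AR(p) process read, in matrix form,
  Gamma_p phi = r_p,   with   (Gamma_p)_{ij} = gamma(|i - j|),
                       (r_p)_i = gamma(i),   i,j = 1..p.
Substitute the sample gammas (Toeplitz matrix and right-hand side of size 2):
  Gamma_p = [[7.725, -3.4817], [-3.4817, 7.725]]
  r_p     = [-3.4817, 5.9768]
Written out:
  7.725 phi_1 - 3.4817 phi_2 = -3.4817
  -3.4817 phi_1 + 7.725 phi_2 = 5.9768
Solve by Cramer's rule:
  det = gamma(0)^2 - gamma(1)^2 = (7.725)^2 - (-3.4817)^2 = 59.675625 - 12.12223489 = 47.55339011
  phi_hat_1 = [gamma(1) gamma(0) - gamma(1) gamma(2)] / det = [(-3.4817)(7.725) - (-3.4817)(5.9768)] / 47.55339011 = -6.08670794 / 47.55339011 = -0.128
  phi_hat_2 = [gamma(0) gamma(2) - gamma(1)^2] / det = [(7.725)(5.9768) - (-3.4817)^2] / 47.55339011 = 34.04854511 / 47.55339011 = 0.716
So phi_hat = [-0.1280, 0.7160].
Therefore phi_hat_2 = 0.7160.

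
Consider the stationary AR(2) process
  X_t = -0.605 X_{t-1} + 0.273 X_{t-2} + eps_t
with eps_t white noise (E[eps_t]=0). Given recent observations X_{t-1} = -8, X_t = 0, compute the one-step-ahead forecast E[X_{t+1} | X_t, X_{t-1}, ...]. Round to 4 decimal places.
E[X_{t+1} \mid \mathcal F_t] = -2.1840

For an AR(p) model X_t = c + sum_i phi_i X_{t-i} + eps_t, the
one-step-ahead conditional mean is
  E[X_{t+1} | X_t, ...] = c + sum_i phi_i X_{t+1-i}.
Substitute known values:
  E[X_{t+1} | ...] = (-0.605) * (0) + (0.273) * (-8)
                   = -2.1840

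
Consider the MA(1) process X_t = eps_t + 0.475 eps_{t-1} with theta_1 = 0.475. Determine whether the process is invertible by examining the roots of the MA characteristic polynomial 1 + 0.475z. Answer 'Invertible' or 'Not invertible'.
\text{Invertible}

The MA(q) characteristic polynomial is P(z) = 1 + 0.475z.
Invertibility requires all roots to lie outside the unit circle, i.e. |z| > 1 for every root.
This is linear in z: 1 + (0.475) z = 0  =>  z = -1/(0.475) = -2.105263,  |z| = 2.105263.
Moduli of all roots: 2.1053.
All moduli strictly greater than 1? Yes.
Verdict: Invertible.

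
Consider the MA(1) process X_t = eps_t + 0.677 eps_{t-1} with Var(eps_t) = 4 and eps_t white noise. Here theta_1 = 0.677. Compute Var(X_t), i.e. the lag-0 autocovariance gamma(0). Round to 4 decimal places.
\gamma(0) = 5.8333

For an MA(q) process X_t = eps_t + sum_i theta_i eps_{t-i} with
Var(eps_t) = sigma^2, the variance is
  gamma(0) = sigma^2 * (1 + sum_i theta_i^2).
  sum_i theta_i^2 = (0.677)^2 = 0.458329.
  gamma(0) = 4 * (1 + 0.458329) = 4 * 1.458329 = 5.833316, which rounds to 5.8333.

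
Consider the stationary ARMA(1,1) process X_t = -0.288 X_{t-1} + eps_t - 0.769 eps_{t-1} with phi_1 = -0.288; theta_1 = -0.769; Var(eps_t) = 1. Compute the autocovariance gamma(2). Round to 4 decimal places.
\gamma(2) = 0.4055

Multiply the model equation by X_{t-k} and take expectations. With theta_0 = psi_0 = 1 and psi_j the MA(infinity) weights, this gives
  gamma(k) - sum_i phi_i gamma(k-i) = c_k,
  c_k = sigma^2 * sum_{j=k..q} theta_j psi_{j-k}   (c_k = 0 for k > q),
using gamma(-m) = gamma(m).
psi-weights needed (psi_j = theta_j + sum_i phi_i psi_{j-i}):
  psi_1 = theta_1 + phi_1 = -0.769 + (-0.288) = -1.057
Right-hand sides:
  c_0 = sigma^2 (1 + theta_1 psi_1) = 1 * (1 + (-0.769)(-1.057)) = 1 * 1.812833 = 1.812833
  c_1 = sigma^2 theta_1 = 1 * (-0.769) = -0.769
  c_2 = 0
Equations for k = 0 and k = 1 (AR order 1):
  gamma(0) = phi_1 gamma(1) + c_0
  gamma(1) = phi_1 gamma(0) + c_1
Substituting the second into the first: gamma(0) (1 - phi_1^2) = c_0 + phi_1 c_1, so
  gamma(0) = (c_0 + phi_1 c_1) / (1 - phi_1^2) = (1.812833 + (-0.288)(-0.769)) / (1 - (-0.288)^2) = 2.034305 / 0.917056 = 2.2183.
  gamma(1) = phi_1 gamma(0) + c_1 = (-0.288)(2.2183) + (-0.769) = -1.40787.
For k = 2 (> q): gamma(2) = phi_1 gamma(1) = (-0.288)(-1.40787) = 0.405467.
Therefore gamma(2) = 0.4055 (to 4 decimal places).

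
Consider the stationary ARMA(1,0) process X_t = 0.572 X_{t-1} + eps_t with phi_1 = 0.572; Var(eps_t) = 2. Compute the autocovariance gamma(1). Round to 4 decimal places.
\gamma(1) = 1.7003

Multiply the model equation by X_{t-k} and take expectations. With theta_0 = psi_0 = 1 and psi_j the MA(infinity) weights, this gives
  gamma(k) - sum_i phi_i gamma(k-i) = c_k,
  c_k = sigma^2 * sum_{j=k..q} theta_j psi_{j-k}   (c_k = 0 for k > q),
using gamma(-m) = gamma(m).
Pure AR (q = 0): c_0 = sigma^2 = 2, c_k = 0 for k >= 1.
Equations for k = 0 and k = 1 (AR order 1):
  gamma(0) = phi_1 gamma(1) + c_0
  gamma(1) = phi_1 gamma(0) + c_1
Substituting the second into the first: gamma(0) (1 - phi_1^2) = c_0 + phi_1 c_1, so
  gamma(0) = c_0 / (1 - phi_1^2) = 2 / (1 - (0.572)^2) = 2 / 0.672816 = 2.972581.
  gamma(1) = phi_1 gamma(0) = (0.572)(2.972581) = 1.700316.
Therefore gamma(1) = 1.7003 (to 4 decimal places).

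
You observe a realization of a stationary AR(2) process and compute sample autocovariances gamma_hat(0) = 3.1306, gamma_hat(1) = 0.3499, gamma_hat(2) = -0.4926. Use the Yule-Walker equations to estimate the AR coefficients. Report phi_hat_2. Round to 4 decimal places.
\hat\phi_{2} = -0.1720

The Yule-Walker equations for an AR(p) process read, in matrix form,
  Gamma_p phi = r_p,   with   (Gamma_p)_{ij} = gamma(|i - j|),
                       (r_p)_i = gamma(i),   i,j = 1..p.
Substitute the sample gammas (Toeplitz matrix and right-hand side of size 2):
  Gamma_p = [[3.1306, 0.3499], [0.3499, 3.1306]]
  r_p     = [0.3499, -0.4926]
Written out:
  3.1306 phi_1 + 0.3499 phi_2 = 0.3499
  0.3499 phi_1 + 3.1306 phi_2 = -0.4926
Solve by Cramer's rule:
  det = gamma(0)^2 - gamma(1)^2 = (3.1306)^2 - (0.3499)^2 = 9.80065636 - 0.12243001 = 9.67822635
  phi_hat_1 = [gamma(1) gamma(0) - gamma(1) gamma(2)] / det = [(0.3499)(3.1306) - (0.3499)(-0.4926)] / 9.67822635 = 1.26775768 / 9.67822635 = 0.131
  phi_hat_2 = [gamma(0) gamma(2) - gamma(1)^2] / det = [(3.1306)(-0.4926) - (0.3499)^2] / 9.67822635 = -1.66456357 / 9.67822635 = -0.172
So phi_hat = [0.1310, -0.1720].
Therefore phi_hat_2 = -0.1720.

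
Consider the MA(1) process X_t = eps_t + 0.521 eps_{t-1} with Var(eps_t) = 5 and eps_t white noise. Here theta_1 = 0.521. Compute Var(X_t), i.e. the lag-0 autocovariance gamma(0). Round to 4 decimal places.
\gamma(0) = 6.3572

For an MA(q) process X_t = eps_t + sum_i theta_i eps_{t-i} with
Var(eps_t) = sigma^2, the variance is
  gamma(0) = sigma^2 * (1 + sum_i theta_i^2).
  sum_i theta_i^2 = (0.521)^2 = 0.271441.
  gamma(0) = 5 * (1 + 0.271441) = 5 * 1.271441 = 6.357205, which rounds to 6.3572.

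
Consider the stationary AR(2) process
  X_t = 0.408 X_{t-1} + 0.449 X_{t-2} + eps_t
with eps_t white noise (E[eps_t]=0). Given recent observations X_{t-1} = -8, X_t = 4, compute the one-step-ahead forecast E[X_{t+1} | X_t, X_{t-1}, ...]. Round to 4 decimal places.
E[X_{t+1} \mid \mathcal F_t] = -1.9600

For an AR(p) model X_t = c + sum_i phi_i X_{t-i} + eps_t, the
one-step-ahead conditional mean is
  E[X_{t+1} | X_t, ...] = c + sum_i phi_i X_{t+1-i}.
Substitute known values:
  E[X_{t+1} | ...] = (0.408) * (4) + (0.449) * (-8)
                   = -1.9600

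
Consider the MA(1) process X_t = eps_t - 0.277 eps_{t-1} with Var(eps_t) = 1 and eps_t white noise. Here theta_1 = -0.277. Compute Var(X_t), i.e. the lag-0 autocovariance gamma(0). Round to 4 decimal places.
\gamma(0) = 1.0767

For an MA(q) process X_t = eps_t + sum_i theta_i eps_{t-i} with
Var(eps_t) = sigma^2, the variance is
  gamma(0) = sigma^2 * (1 + sum_i theta_i^2).
  sum_i theta_i^2 = (-0.277)^2 = 0.076729.
  gamma(0) = 1 * (1 + 0.076729) = 1 * 1.076729 = 1.076729, which rounds to 1.0767.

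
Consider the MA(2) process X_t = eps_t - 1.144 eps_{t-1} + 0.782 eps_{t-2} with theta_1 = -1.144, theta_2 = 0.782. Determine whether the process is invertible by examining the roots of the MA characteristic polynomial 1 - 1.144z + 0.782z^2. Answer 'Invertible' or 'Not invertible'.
\text{Invertible}

The MA(q) characteristic polynomial is P(z) = 1 - 1.144z + 0.782z^2.
Invertibility requires all roots to lie outside the unit circle, i.e. |z| > 1 for every root.
Set 1 + (-1.144) z + (0.782) z^2 = 0, i.e. a z^2 + b z + c = 0 with a = 0.782, b = -1.144, c = 1.
Discriminant D = b^2 - 4ac = (-1.144)^2 - 4*(0.782)*1 = 1.308736 - (3.128) = -1.819264.
D < 0, so the roots are the complex-conjugate pair z = (-b +/- i sqrt(-D)) / (2a) = 0.7315 +/- 0.8624i.
For a conjugate pair |z|^2 = z * conj(z) = (product of roots) = c/a = 1/(0.782) = 1.278772, so |z| = sqrt(1.278772) = 1.1308 for both roots.
Moduli of all roots: 1.1308, 1.1308.
All moduli strictly greater than 1? Yes.
Verdict: Invertible.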